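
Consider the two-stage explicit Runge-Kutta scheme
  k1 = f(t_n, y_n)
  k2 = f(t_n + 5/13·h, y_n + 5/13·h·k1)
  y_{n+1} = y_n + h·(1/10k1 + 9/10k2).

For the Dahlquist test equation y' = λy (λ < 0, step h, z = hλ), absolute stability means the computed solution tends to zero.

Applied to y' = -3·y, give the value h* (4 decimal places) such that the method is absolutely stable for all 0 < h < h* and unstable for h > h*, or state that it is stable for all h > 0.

With y'=λy (z=hλ):
  k1=λy_n ⇒ h·k1=z·y_n;  k2=λ(1+5/13z)y_n ⇒ h·k2=z(1+5/13z)y_n
  y_{n+1}/y_n = 1 + 1/10z + 9/10z(1+5/13z) = 1 + z + 9/26z²
  ⇒ R(z) = 1 + z + 9/26z².

Find x<0 with |R(x)|<1.
x=-0.54: |R|=0.5609
R=1: x+9/26x²=0 ⇒ x=−26/9=-2.8889; min R=1−1/(4·9/26)=0.2778>−1
Confirm numerically:
  x=-2.657: |R|=0.78672 <1
  x=-1.968: |R|=0.37266 <1
  x=-1.460: |R|=0.27786 <1
  x=-1.300: |R|=0.28500 <1
  x=-3.284: |R|=1.44915 >1
  x=-3.103: |R|=1.22998 >1
  x=-3.018: |R|=1.13488 >1
Interval (-2.8889, 0).

(-2.8889,0); λ=-3 ⇒ h* = (26/9)/3 = 0.9630.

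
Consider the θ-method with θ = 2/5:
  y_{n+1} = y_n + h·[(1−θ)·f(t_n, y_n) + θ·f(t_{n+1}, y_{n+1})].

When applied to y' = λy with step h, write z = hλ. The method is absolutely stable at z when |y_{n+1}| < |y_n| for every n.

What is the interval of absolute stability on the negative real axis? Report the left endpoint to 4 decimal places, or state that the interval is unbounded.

On y'=λy, z=hλ:
  y_{n+1} = y_n + z·[3/5·y_n + 2/5·y_{n+1}] ⇒ (1 − 2/5z)y_{n+1} = (1 + 3/5z)y_n
  R(z) = (1 + 3/5z)/(1 − 2/5z).

Boundary: |R(x)|=1, x<0.
x=-0.87: |R|=0.3546
R=−1: 1+3/5x = −1+2/5x ⇒ -1/5x=2 ⇒ x=2/(-1/5)=-10.0000
Confirm numerically:
  x=-9.462: |R|=0.97751 <1
  x=-7.402: |R|=0.86881 <1
  x=-7.283: |R|=0.86114 <1
  x=-4.839: |R|=0.64839 <1
  x=-10.549: |R|=1.02104 >1
  x=-10.503: |R|=1.01934 >1
  x=-10.119: |R|=1.00472 >1
So |R|<1 on (-10.0000, 0).

z∈(-10.0000,0).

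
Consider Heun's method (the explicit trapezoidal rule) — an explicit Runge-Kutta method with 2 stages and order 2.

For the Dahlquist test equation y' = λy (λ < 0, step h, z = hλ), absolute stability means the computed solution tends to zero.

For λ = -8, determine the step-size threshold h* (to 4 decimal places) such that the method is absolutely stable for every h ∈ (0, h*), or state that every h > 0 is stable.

(-2.0000,0); λ=-8 ⇒ h* = 0.2500.

With y'=λy (z=hλ):
  order 2, 2-stage ⇒ R(z)=1+z+z^2/2
  (e.g. R(-1.02)=0.50020, |R|=0.50020)

Boundary: |R(x)|=1, x<0.
x=-1.02: |R|=0.5002
|R(-2.39)|=1.4661 |R(-1.11)|=0.5060 |R(-0.93)|=0.5025
Bisect:
  x_lo=-2.5122 |R|=1.6434  x_hi=-0.2520 |R|=0.7798
  mid=-1.38208 |R|=0.57299 →hi
  mid=-1.94714 |R|=0.94854 →hi
  mid=-2.22967 |R|=1.25605 →lo
  mid=-2.08841 |R|=1.09232 →lo
  mid=-2.01778 |R|=1.01793 →lo
  mid=-1.98246 |R|=0.98261 →hi
  mid=-2.00012 |R|=1.00012 →lo
  mid=-1.99129 |R|=0.99133 →hi
  ...
  [-2.00012,-1.99998] ⇒ x*=-2.0000
Stable set (-2.0000, 0).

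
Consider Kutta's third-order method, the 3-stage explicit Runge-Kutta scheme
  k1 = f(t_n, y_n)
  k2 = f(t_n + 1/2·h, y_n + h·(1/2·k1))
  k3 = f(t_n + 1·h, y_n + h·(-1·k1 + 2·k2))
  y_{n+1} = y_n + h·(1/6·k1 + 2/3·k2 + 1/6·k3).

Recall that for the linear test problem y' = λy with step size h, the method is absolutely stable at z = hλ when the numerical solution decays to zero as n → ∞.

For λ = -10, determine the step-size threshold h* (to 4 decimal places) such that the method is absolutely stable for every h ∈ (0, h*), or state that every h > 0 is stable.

(-2.5127,0); λ=-10 ⇒ h* = 0.2513.

With y'=λy (z=hλ):
  order 3, 3-stage ⇒ R(z)=1+z+z^2/2+z^3/6
  (e.g. R(-1.34)=0.15678, |R|=0.15678)

Boundary: |R(x)|=1, x<0.
x=-1.34: |R|=0.1568
|R(-2.51)|=0.9955 |R(-1.75)|=0.1120 |R(-1.39)|=0.1284
Bisect:
  x_lo=-3.1831 |R|=2.4923  x_hi=-0.1026 |R|=0.9025
  mid=-1.64286 |R|=0.03238 →hi
  mid=-2.41298 |R|=0.84334 →hi
  mid=-2.79805 |R|=1.53453 →lo
  mid=-2.60552 |R|=1.15918 →lo
  mid=-2.50925 |R|=0.99426 →hi
  mid=-2.55738 |R|=1.07492 →lo
  mid=-2.53332 |R|=1.03415 →lo
  mid=-2.52128 |R|=1.01409 →lo
  ...
  [-2.51282,-2.51263] ⇒ x*=-2.5127
Stable set (-2.5127, 0).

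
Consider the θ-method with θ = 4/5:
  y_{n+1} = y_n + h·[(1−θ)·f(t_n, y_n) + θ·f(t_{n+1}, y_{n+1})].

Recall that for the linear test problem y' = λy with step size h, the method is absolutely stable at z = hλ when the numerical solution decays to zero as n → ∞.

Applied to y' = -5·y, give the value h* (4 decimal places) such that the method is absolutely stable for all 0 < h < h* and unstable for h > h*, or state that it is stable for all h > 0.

unbounded; (−∞, 0). Any h>0 works for λ=-5.

With y'=λy (z=hλ):
  y_{n+1} = y_n + z·[1/5·y_n + 4/5·y_{n+1}] ⇒ (1 − 4/5z)y_{n+1} = (1 + 1/5z)y_n
  so R(z) = (1 + 1/5z)/(1 − 4/5z).

Find x<0 with |R(x)|<1.
x=-1.58: |R|=0.3021
x=-2: |R|=0.2308
x=-10: |R|=0.1111
x=-100: |R|=0.2346
θ=4/5≥1/2 ⇒ |1+1/5x|<|1−4/5x| ∀x<0 ⇒ unbounded interval.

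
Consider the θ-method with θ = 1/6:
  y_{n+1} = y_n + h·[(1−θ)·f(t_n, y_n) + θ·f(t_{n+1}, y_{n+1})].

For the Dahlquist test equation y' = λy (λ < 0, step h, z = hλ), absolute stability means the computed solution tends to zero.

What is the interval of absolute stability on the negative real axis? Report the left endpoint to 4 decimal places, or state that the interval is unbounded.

With y'=λy (z=hλ):
  y_{n+1} = y_n + z·[5/6·y_n + 1/6·y_{n+1}] ⇒ (1 − 1/6z)y_{n+1} = (1 + 5/6z)y_n
  ⇒ R(z) = (1 + 5/6z)/(1 − 1/6z).

Solve |R(x)|<1 on ℝ⁻.
x=-1.61: |R|=0.2694
R=−1: 1+5/6x = −1+1/6x ⇒ -2/3x=2 ⇒ x=2/(-2/3)=-3.0000
Confirm numerically:
  x=-2.609: |R|=0.81833 <1
  x=-2.384: |R|=0.70611 <1
  x=-1.494: |R|=0.19616 <1
  x=-3.587: |R|=1.24491 >1
  x=-3.073: |R|=1.03218 >1
Stable set (-3.0000, 0).

z∈(-3.0000,0).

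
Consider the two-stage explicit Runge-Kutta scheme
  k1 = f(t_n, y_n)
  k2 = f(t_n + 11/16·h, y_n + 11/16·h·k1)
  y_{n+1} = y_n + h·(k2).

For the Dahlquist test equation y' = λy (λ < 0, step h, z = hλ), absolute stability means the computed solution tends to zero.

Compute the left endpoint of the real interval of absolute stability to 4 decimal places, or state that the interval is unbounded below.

left endpoint -1.4545.

Test eqn y'=λy, z=hλ:
  k1=λy_n ⇒ h·k1=z·y_n;  k2=λ(1+11/16z)y_n ⇒ h·k2=z(1+11/16z)y_n
  y_{n+1}/y_n = 1 + z(1+11/16z) = 1 + z + 11/16z²
  ⇒ R(z) = 1 + z + 11/16z².

Find x<0 with |R(x)|<1.
x=-0.78: |R|=0.6383
R=1: x+11/16x²=0 ⇒ x=−16/11=-1.4545; min R=1−1/(4·11/16)=0.6364>−1
Confirm numerically:
  x=-1.393: |R|=0.94106 <1
  x=-0.902: |R|=0.65735 <1
  x=-0.632: |R|=0.64260 <1
  x=-1.881: |R|=1.55149 >1
  x=-1.800: |R|=1.42750 >1
Stable set (-1.4545, 0).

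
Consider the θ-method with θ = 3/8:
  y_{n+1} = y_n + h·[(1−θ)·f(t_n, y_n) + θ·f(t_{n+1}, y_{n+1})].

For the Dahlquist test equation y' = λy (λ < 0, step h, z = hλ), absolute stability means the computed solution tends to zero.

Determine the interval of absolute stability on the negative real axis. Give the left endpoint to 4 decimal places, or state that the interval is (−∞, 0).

Set f=λy, z=hλ:
  y_{n+1} = y_n + z·[5/8·y_n + 3/8·y_{n+1}] ⇒ (1 − 3/8z)y_{n+1} = (1 + 5/8z)y_n
  so R(z) = (1 + 5/8z)/(1 − 3/8z).

Solve |R(x)|<1 on ℝ⁻.
x=-1.36: |R|=0.0993
R=−1: 1+5/8x = −1+3/8x ⇒ -1/4x=2 ⇒ x=2/(-1/4)=-8.0000
Confirm numerically:
  x=-7.336: |R|=0.95575 <1
  x=-3.808: |R|=0.56837 <1
  x=-3.307: |R|=0.47626 <1
  x=-8.295: |R|=1.01794 >1
  x=-8.123: |R|=1.00760 >1
Interval (-8.0000, 0).

z∈(-8.0000,0).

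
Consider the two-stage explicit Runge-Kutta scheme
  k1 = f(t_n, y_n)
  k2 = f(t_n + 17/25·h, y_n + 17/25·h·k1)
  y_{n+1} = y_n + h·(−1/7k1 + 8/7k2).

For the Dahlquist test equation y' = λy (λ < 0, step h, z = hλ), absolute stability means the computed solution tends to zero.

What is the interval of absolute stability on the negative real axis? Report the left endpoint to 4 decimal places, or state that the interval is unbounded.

z∈(-1.2868,0).

With y'=λy (z=hλ):
  k1=λy_n ⇒ h·k1=z·y_n;  k2=λ(1+17/25z)y_n ⇒ h·k2=z(1+17/25z)y_n
  y_{n+1}/y_n = 1 − 1/7z + 8/7z(1+17/25z) = 1 + z + 136/175z²
  ⇒ R(z) = 1 + z + 136/175z².

Solve |R(x)|<1 on ℝ⁻.
x=-1.69: |R|=1.5296
R=1: x+136/175x²=0 ⇒ x=−175/136=-1.2868; min R=1−1/(4·136/175)=0.6783>−1
Confirm numerically:
  x=-0.801: |R|=0.69762 <1
  x=-0.641: |R|=0.67831 <1
  x=-0.598: |R|=0.67991 <1
  x=-0.576: |R|=0.68184 <1
  x=-1.741: |R|=1.61458 >1
  x=-1.597: |R|=1.38503 >1
  x=-1.464: |R|=1.20165 >1
So |R|<1 on (-1.2868, 0).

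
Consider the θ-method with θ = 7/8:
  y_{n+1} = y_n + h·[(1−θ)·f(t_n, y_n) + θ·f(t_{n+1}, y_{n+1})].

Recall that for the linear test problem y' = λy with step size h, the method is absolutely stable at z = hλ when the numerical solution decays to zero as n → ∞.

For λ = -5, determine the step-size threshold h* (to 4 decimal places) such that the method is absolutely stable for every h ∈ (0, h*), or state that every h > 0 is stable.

interval (−∞, 0). Any h>0 works for λ=-5.

Set f=λy, z=hλ:
  y_{n+1} = y_n + z·[1/8·y_n + 7/8·y_{n+1}] ⇒ (1 − 7/8z)y_{n+1} = (1 + 1/8z)y_n
  Hence R(z) = (1 + 1/8z)/(1 − 7/8z).

Need |R(x)|<1, x<0.
x=-1.39: |R|=0.3728
x=-2: |R|=0.2727
x=-10: |R|=0.0256
x=-100: |R|=0.1299
θ=7/8≥1/2 ⇒ |1+1/8x|<|1−7/8x| ∀x<0 ⇒ stable on all of ℝ⁻.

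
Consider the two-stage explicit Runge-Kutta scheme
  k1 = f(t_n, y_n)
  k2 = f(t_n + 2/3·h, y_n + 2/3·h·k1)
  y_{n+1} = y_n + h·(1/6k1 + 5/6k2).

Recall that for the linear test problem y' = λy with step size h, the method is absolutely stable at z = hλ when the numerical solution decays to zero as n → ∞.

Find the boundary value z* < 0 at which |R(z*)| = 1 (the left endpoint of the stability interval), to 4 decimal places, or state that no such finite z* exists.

Set f=λy, z=hλ:
  k1=λy_n ⇒ h·k1=z·y_n;  k2=λ(1+2/3z)y_n ⇒ h·k2=z(1+2/3z)y_n
  y_{n+1}/y_n = 1 + 1/6z + 5/6z(1+2/3z) = 1 + z + 5/9z²
  Hence R(z) = 1 + z + 5/9z².

Find x<0 with |R(x)|<1.
x=-0.6: |R|=0.6000
R=1: x+5/9x²=0 ⇒ x=−9/5=-1.8000; min R=1−1/(4·5/9)=0.5500>−1
Confirm numerically:
  x=-1.647: |R|=0.86001 <1
  x=-1.606: |R|=0.82691 <1
  x=-1.403: |R|=0.69056 <1
  x=-2.292: |R|=1.62648 >1
  x=-2.262: |R|=1.58058 >1
Interval (-1.8000, 0).

z* = -1.8000.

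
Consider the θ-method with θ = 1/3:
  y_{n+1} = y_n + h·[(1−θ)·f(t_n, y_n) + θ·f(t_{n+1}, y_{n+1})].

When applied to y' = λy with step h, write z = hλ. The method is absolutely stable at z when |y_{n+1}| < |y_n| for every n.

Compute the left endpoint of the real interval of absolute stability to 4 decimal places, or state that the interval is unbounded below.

z* = -6.0000.

On y'=λy, z=hλ:
  y_{n+1} = y_n + z·[2/3·y_n + 1/3·y_{n+1}] ⇒ (1 − 1/3z)y_{n+1} = (1 + 2/3z)y_n
  R(z) = (1 + 2/3z)/(1 − 1/3z).

Boundary: |R(x)|=1, x<0.
x=-0.76: |R|=0.3936
R=−1: 1+2/3x = −1+1/3x ⇒ -1/3x=2 ⇒ x=2/(-1/3)=-6.0000
Confirm numerically:
  x=-5.060: |R|=0.88337 <1
  x=-4.345: |R|=0.77468 <1
  x=-2.720: |R|=0.42657 <1
  x=-2.532: |R|=0.37310 <1
  x=-6.391: |R|=1.04164 >1
  x=-6.330: |R|=1.03537 >1
  x=-6.240: |R|=1.02597 >1
So |R|<1 on (-6.0000, 0).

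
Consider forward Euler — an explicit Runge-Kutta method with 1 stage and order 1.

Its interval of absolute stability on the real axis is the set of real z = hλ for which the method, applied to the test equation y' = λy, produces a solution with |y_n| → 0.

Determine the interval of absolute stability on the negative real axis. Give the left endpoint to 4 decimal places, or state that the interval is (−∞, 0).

With y'=λy (z=hλ):
  order 1, 1-stage ⇒ R(z)=1+z
  (e.g. R(-0.83)=0.17000, |R|=0.17000)

Boundary: |R(x)|=1, x<0.
x=-0.83: |R|=0.1700
|R(-1.97)|=0.9700 |R(-1.71)|=0.7100 |R(-0.91)|=0.0900
Bisect:
  x_lo=-2.6249 |R|=1.6249  x_hi=-0.1096 |R|=0.8904
  mid=-1.36727 |R|=0.36727 →hi
  mid=-1.99609 |R|=0.99609 →hi
  mid=-2.31050 |R|=1.31050 →lo
  mid=-2.15330 |R|=1.15330 →lo
  mid=-2.07469 |R|=1.07469 →lo
  mid=-2.03539 |R|=1.03539 →lo
  mid=-2.01574 |R|=1.01574 →lo
  ...
  [-2.00008,-1.99993] ⇒ x*=-2.0000
So |R|<1 on (-2.0000, 0).

(-2.0000, 0).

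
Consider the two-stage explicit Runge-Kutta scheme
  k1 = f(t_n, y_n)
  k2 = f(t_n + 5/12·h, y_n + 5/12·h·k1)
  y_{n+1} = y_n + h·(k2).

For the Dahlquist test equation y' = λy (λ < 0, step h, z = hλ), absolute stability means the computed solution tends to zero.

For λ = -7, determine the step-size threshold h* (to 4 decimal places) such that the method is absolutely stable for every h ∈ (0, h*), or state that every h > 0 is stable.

Test eqn y'=λy, z=hλ:
  k1=λy_n ⇒ h·k1=z·y_n;  k2=λ(1+5/12z)y_n ⇒ h·k2=z(1+5/12z)y_n
  y_{n+1}/y_n = 1 + z(1+5/12z) = 1 + z + 5/12z²
  ⇒ R(z) = 1 + z + 5/12z².

Solve |R(x)|<1 on ℝ⁻.
x=-1.74: |R|=0.5215
R=1: x+5/12x²=0 ⇒ x=−12/5=-2.4000; min R=1−1/(4·5/12)=0.4000>−1
Confirm numerically:
  x=-2.361: |R|=0.96163 <1
  x=-1.579: |R|=0.45985 <1
  x=-1.227: |R|=0.40030 <1
  x=-1.169: |R|=0.40040 <1
  x=-2.987: |R|=1.73057 >1
  x=-2.933: |R|=1.65137 >1
Stable set (-2.4000, 0).

(-2.4000,0); λ=-7 ⇒ h* = (12/5)/7 = 0.3429.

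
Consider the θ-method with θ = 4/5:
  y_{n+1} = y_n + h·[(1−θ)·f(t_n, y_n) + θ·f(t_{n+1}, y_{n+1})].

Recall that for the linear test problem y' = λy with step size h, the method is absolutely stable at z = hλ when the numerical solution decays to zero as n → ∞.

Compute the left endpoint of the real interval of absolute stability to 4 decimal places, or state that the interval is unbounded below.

unbounded; (−∞, 0).

With y'=λy (z=hλ):
  y_{n+1} = y_n + z·[1/5·y_n + 4/5·y_{n+1}] ⇒ (1 − 4/5z)y_{n+1} = (1 + 1/5z)y_n
  ⇒ R(z) = (1 + 1/5z)/(1 − 4/5z).

Need |R(x)|<1, x<0.
x=-1.28: |R|=0.3676
x=-2: |R|=0.2308
x=-10: |R|=0.1111
x=-100: |R|=0.2346
θ=4/5≥1/2 ⇒ |1+1/5x|<|1−4/5x| ∀x<0 ⇒ stable on all of ℝ⁻.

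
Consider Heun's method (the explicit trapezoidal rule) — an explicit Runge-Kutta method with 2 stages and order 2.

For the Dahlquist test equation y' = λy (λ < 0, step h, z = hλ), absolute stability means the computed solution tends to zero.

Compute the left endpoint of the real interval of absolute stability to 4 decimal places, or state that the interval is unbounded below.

Test eqn y'=λy, z=hλ:
  order 2, 2-stage ⇒ R(z)=1+z+z^2/2
  (e.g. R(-1.11)=0.50605, |R|=0.50605)

Need |R(x)|<1, x<0.
x=-1.11: |R|=0.5060
|R(-2.13)|=1.1384 |R(-2.12)|=1.1272 |R(-1.42)|=0.5882
Bisect:
  x_lo=-2.3087 |R|=1.3564  x_hi=-0.1786 |R|=0.8374
  mid=-1.24366 |R|=0.52968 →hi
  mid=-1.77620 |R|=0.80124 →hi
  mid=-2.04247 |R|=1.04337 →lo
  mid=-1.90933 |R|=0.91344 →hi
  mid=-1.97590 |R|=0.97619 →hi
  mid=-2.00918 |R|=1.00923 →lo
  mid=-1.99254 |R|=0.99257 →hi
  ...
  [-2.00008,-1.99995] ⇒ x*=-2.0000
So |R|<1 on (-2.0000, 0).

left endpoint -2.0000.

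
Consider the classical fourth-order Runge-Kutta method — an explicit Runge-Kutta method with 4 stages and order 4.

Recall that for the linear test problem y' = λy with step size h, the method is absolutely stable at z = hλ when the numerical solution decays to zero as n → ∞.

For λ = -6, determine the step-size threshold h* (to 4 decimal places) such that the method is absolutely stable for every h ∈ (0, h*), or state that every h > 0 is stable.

(-2.7853,0); λ=-6 ⇒ h* = 0.4642.

On y'=λy, z=hλ:
  order 4, 4-stage ⇒ R(z)=1+z+z^2/2+z^3/6+z^4/24
  (e.g. R(-0.85)=0.43065, |R|=0.43065)

Need |R(x)|<1, x<0.
x=-0.85: |R|=0.4306
|R(-2.79)|=1.0071 |R(-2.68)|=0.8525 |R(-1.04)|=0.3621
Bisect:
  x_lo=-3.5130 |R|=2.7780  x_hi=-0.3044 |R|=0.7376
  mid=-1.90874 |R|=0.30695 →hi
  mid=-2.71089 |R|=0.89350 →hi
  mid=-3.11197 |R|=1.61507 →lo
  mid=-2.91143 |R|=1.20743 →lo
  mid=-2.81116 |R|=1.03970 →lo
  mid=-2.76102 |R|=0.96402 →hi
  mid=-2.78609 |R|=1.00120 →lo
  mid=-2.77356 |R|=0.98245 →hi
  ...
  [-2.78531,-2.78511] ⇒ x*=-2.7853
Stable set (-2.7853, 0).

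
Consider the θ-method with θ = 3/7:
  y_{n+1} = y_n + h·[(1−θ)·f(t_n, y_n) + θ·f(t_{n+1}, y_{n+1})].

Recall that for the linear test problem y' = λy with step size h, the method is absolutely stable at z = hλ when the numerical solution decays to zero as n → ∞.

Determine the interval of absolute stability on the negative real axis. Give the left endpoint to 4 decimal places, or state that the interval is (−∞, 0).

z∈(-14.0000,0).

With y'=λy (z=hλ):
  y_{n+1} = y_n + z·[4/7·y_n + 3/7·y_{n+1}] ⇒ (1 − 3/7z)y_{n+1} = (1 + 4/7z)y_n
  R(z) = (1 + 4/7z)/(1 − 3/7z).

Solve |R(x)|<1 on ℝ⁻.
x=-1.38: |R|=0.1329
R=−1: 1+4/7x = −1+3/7x ⇒ -1/7x=2 ⇒ x=2/(-1/7)=-14.0000
Confirm numerically:
  x=-12.675: |R|=0.97057 <1
  x=-11.757: |R|=0.94694 <1
  x=-11.119: |R|=0.92861 <1
  x=-10.268: |R|=0.90128 <1
  x=-14.186: |R|=1.00375 >1
  x=-14.103: |R|=1.00209 >1
  x=-14.094: |R|=1.00191 >1
Stable set (-14.0000, 0).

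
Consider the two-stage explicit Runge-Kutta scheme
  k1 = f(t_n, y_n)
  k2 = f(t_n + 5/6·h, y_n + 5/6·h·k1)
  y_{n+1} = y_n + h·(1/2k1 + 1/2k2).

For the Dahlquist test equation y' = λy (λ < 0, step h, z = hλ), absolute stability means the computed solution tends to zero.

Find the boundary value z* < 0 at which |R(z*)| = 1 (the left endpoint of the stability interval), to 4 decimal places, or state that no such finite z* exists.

z* = -2.4000.

Set f=λy, z=hλ:
  k1=λy_n ⇒ h·k1=z·y_n;  k2=λ(1+5/6z)y_n ⇒ h·k2=z(1+5/6z)y_n
  y_{n+1}/y_n = 1 + 1/2z + 1/2z(1+5/6z) = 1 + z + 5/12z²
  ⇒ R(z) = 1 + z + 5/12z².

Boundary: |R(x)|=1, x<0.
x=-1.5: |R|=0.4375
R=1: x+5/12x²=0 ⇒ x=−12/5=-2.4000; min R=1−1/(4·5/12)=0.4000>−1
Confirm numerically:
  x=-2.231: |R|=0.84290 <1
  x=-2.211: |R|=0.82588 <1
  x=-2.201: |R|=0.81750 <1
  x=-1.306: |R|=0.40468 <1
  x=-2.945: |R|=1.66876 >1
  x=-2.800: |R|=1.46667 >1
So |R|<1 on (-2.4000, 0).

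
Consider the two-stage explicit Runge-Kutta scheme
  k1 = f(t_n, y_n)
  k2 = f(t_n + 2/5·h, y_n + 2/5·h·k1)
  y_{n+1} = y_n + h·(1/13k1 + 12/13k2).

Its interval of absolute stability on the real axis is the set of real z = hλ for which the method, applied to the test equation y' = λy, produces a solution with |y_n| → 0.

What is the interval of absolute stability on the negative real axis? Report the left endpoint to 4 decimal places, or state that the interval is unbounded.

With y'=λy (z=hλ):
  k1=λy_n ⇒ h·k1=z·y_n;  k2=λ(1+2/5z)y_n ⇒ h·k2=z(1+2/5z)y_n
  y_{n+1}/y_n = 1 + 1/13z + 12/13z(1+2/5z) = 1 + z + 24/65z²
  so R(z) = 1 + z + 24/65z².

Need |R(x)|<1, x<0.
x=-0.63: |R|=0.5165
R=1: x+24/65x²=0 ⇒ x=−65/24=-2.7083; min R=1−1/(4·24/65)=0.3229>−1
Confirm numerically:
  x=-2.036: |R|=0.49457 <1
  x=-1.695: |R|=0.36581 <1
  x=-1.649: |R|=0.35501 <1
  x=-1.501: |R|=0.33088 <1
  x=-3.282: |R|=1.69518 >1
  x=-3.219: |R|=1.60695 >1
  x=-2.843: |R|=1.14136 >1
Interval (-2.7083, 0).

(-2.7083, 0).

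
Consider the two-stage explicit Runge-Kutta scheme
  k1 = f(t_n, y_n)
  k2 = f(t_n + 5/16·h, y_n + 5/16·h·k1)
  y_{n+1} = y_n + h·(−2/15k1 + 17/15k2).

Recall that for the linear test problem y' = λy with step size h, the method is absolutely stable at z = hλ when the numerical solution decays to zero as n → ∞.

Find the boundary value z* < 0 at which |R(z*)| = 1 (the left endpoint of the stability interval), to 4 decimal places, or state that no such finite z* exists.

z* = -2.8235.

On y'=λy, z=hλ:
  k1=λy_n ⇒ h·k1=z·y_n;  k2=λ(1+5/16z)y_n ⇒ h·k2=z(1+5/16z)y_n
  y_{n+1}/y_n = 1 − 2/15z + 17/15z(1+5/16z) = 1 + z + 17/48z²
  ⇒ R(z) = 1 + z + 17/48z².

Find x<0 with |R(x)|<1.
x=-1.68: |R|=0.3196
R=1: x+17/48x²=0 ⇒ x=−48/17=-2.8235; min R=1−1/(4·17/48)=0.2941>−1
Confirm numerically:
  x=-1.983: |R|=0.40969 <1
  x=-1.808: |R|=0.34972 <1
  x=-1.241: |R|=0.30445 <1
  x=-3.167: |R|=1.38525 >1
  x=-3.040: |R|=1.23307 >1
  x=-3.037: |R|=1.22961 >1
So |R|<1 on (-2.8235, 0).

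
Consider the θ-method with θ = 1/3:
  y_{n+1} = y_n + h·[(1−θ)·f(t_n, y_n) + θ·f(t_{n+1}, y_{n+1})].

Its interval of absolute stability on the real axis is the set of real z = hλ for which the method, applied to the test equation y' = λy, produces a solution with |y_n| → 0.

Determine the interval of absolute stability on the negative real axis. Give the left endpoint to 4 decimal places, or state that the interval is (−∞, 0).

Set f=λy, z=hλ:
  y_{n+1} = y_n + z·[2/3·y_n + 1/3·y_{n+1}] ⇒ (1 − 1/3z)y_{n+1} = (1 + 2/3z)y_n
  ⇒ R(z) = (1 + 2/3z)/(1 − 1/3z).

Need |R(x)|<1, x<0.
x=-0.64: |R|=0.4725
R=−1: 1+2/3x = −1+1/3x ⇒ -1/3x=2 ⇒ x=2/(-1/3)=-6.0000
Confirm numerically:
  x=-4.363: |R|=0.77767 <1
  x=-3.025: |R|=0.50622 <1
  x=-2.983: |R|=0.49574 <1
  x=-2.845: |R|=0.46022 <1
  x=-6.562: |R|=1.05877 >1
  x=-6.302: |R|=1.03247 >1
  x=-6.149: |R|=1.01629 >1
Stable set (-6.0000, 0).

z∈(-6.0000,0).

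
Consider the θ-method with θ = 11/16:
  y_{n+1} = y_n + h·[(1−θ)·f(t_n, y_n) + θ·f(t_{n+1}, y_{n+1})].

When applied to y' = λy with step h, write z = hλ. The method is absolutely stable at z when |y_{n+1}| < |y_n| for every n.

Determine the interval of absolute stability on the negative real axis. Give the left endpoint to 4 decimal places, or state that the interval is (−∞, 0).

interval (−∞, 0).

With y'=λy (z=hλ):
  y_{n+1} = y_n + z·[5/16·y_n + 11/16·y_{n+1}] ⇒ (1 − 11/16z)y_{n+1} = (1 + 5/16z)y_n
  R(z) = (1 + 5/16z)/(1 − 11/16z).

Solve |R(x)|<1 on ℝ⁻.
x=-1.08: |R|=0.3802
x=-2: |R|=0.1579
x=-10: |R|=0.2698
x=-100: |R|=0.4337
θ=11/16≥1/2 ⇒ |1+5/16x|<|1−11/16x| ∀x<0 ⇒ stable on all of ℝ⁻.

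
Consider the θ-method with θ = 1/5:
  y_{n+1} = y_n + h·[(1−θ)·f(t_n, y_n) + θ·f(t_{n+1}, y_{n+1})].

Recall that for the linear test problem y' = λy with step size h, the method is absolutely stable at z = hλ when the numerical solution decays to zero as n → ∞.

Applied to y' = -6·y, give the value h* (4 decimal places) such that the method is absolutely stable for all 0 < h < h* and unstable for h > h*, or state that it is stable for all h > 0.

(-3.3333,0); λ=-6 ⇒ h* = (10/3)/6 = 0.5556.

With y'=λy (z=hλ):
  y_{n+1} = y_n + z·[4/5·y_n + 1/5·y_{n+1}] ⇒ (1 − 1/5z)y_{n+1} = (1 + 4/5z)y_n
  so R(z) = (1 + 4/5z)/(1 − 1/5z).

Boundary: |R(x)|=1, x<0.
x=-1.35: |R|=0.0630
R=−1: 1+4/5x = −1+1/5x ⇒ -3/5x=2 ⇒ x=2/(-3/5)=-3.3333
Confirm numerically:
  x=-1.913: |R|=0.38363 <1
  x=-1.900: |R|=0.37681 <1
  x=-1.708: |R|=0.27311 <1
  x=-3.798: |R|=1.15845 >1
  x=-3.619: |R|=1.09943 >1
  x=-3.360: |R|=1.00957 >1
Stable set (-3.3333, 0).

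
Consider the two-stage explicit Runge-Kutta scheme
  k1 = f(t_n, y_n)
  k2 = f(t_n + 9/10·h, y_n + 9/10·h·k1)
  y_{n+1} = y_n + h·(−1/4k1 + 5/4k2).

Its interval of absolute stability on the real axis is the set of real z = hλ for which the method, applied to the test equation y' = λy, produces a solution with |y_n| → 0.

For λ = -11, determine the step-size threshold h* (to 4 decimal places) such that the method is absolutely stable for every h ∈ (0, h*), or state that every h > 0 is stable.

With y'=λy (z=hλ):
  k1=λy_n ⇒ h·k1=z·y_n;  k2=λ(1+9/10z)y_n ⇒ h·k2=z(1+9/10z)y_n
  y_{n+1}/y_n = 1 − 1/4z + 5/4z(1+9/10z) = 1 + z + 9/8z²
  Hence R(z) = 1 + z + 9/8z².

Solve |R(x)|<1 on ℝ⁻.
x=-1.01: |R|=1.1376
R=1: x+9/8x²=0 ⇒ x=−8/9=-0.8889; min R=1−1/(4·9/8)=0.7778>−1
Confirm numerically:
  x=-0.773: |R|=0.89922 <1
  x=-0.767: |R|=0.89483 <1
  x=-0.744: |R|=0.87873 <1
  x=-1.466: |R|=1.95180 >1
  x=-1.145: |R|=1.32990 >1
Interval (-0.8889, 0).

(-0.8889,0); λ=-11 ⇒ h* = (8/9)/11 = 0.0808.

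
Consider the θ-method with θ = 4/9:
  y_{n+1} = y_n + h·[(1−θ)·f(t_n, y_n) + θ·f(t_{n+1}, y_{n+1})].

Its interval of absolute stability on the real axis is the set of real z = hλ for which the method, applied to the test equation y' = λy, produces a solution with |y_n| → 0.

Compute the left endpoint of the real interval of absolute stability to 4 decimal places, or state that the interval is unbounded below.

Set f=λy, z=hλ:
  y_{n+1} = y_n + z·[5/9·y_n + 4/9·y_{n+1}] ⇒ (1 − 4/9z)y_{n+1} = (1 + 5/9z)y_n
  ⇒ R(z) = (1 + 5/9z)/(1 − 4/9z).

Solve |R(x)|<1 on ℝ⁻.
x=-1.71: |R|=0.0284
R=−1: 1+5/9x = −1+4/9x ⇒ -1/9x=2 ⇒ x=2/(-1/9)=-18.0000
Confirm numerically:
  x=-15.186: |R|=0.95965 <1
  x=-13.755: |R|=0.93369 <1
  x=-12.914: |R|=0.91615 <1
  x=-10.955: |R|=0.86662 <1
  x=-18.550: |R|=1.00661 >1
  x=-18.522: |R|=1.00628 >1
  x=-18.462: |R|=1.00558 >1
So |R|<1 on (-18.0000, 0).

left endpoint -18.0000.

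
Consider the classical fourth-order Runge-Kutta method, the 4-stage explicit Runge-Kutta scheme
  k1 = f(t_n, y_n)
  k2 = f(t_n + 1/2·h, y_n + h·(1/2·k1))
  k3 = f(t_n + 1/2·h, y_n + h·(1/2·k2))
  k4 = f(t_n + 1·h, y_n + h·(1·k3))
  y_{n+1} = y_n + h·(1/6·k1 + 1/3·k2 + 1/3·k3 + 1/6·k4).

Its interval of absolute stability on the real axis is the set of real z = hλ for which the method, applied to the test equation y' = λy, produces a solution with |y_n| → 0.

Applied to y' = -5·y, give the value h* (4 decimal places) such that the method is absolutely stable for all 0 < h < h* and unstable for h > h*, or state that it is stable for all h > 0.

(-2.7853,0); λ=-5 ⇒ h* = 0.5571.

On y'=λy, z=hλ:
  order 4, 4-stage ⇒ R(z)=1+z+z^2/2+z^3/6+z^4/24
  (e.g. R(-1.58)=0.27048, |R|=0.27048)

Boundary: |R(x)|=1, x<0.
x=-1.58: |R|=0.2705
|R(-3.01)|=1.3951 |R(-2.79)|=1.0071 |R(-1.23)|=0.3117
Bisect:
  x_lo=-3.3819 |R|=2.3406  x_hi=-0.3660 |R|=0.6935
  mid=-1.87396 |R|=0.29894 →hi
  mid=-2.62794 |R|=0.78755 →hi
  mid=-3.00493 |R|=1.38489 →lo
  mid=-2.81644 |R|=1.04798 →lo
  mid=-2.72219 |R|=0.90895 →hi
  mid=-2.76931 |R|=0.97617 →hi
  mid=-2.79287 |R|=1.01149 →lo
  mid=-2.78109 |R|=0.99369 →hi
  mid=-2.78698 |R|=1.00255 →lo
  ...
  [-2.78533,-2.78514] ⇒ x*=-2.7853
Interval (-2.7853, 0).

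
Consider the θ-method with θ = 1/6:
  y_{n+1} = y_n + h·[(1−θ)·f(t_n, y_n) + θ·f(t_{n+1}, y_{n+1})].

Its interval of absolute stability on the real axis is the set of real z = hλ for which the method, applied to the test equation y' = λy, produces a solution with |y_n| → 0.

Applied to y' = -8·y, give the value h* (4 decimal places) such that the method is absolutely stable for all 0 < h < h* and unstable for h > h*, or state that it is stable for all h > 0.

(-3.0000,0); λ=-8 ⇒ h* = (3)/8 = 0.3750.

Test eqn y'=λy, z=hλ:
  y_{n+1} = y_n + z·[5/6·y_n + 1/6·y_{n+1}] ⇒ (1 − 1/6z)y_{n+1} = (1 + 5/6z)y_n
  ⇒ R(z) = (1 + 5/6z)/(1 − 1/6z).

Find x<0 with |R(x)|<1.
x=-0.89: |R|=0.2250
R=−1: 1+5/6x = −1+1/6x ⇒ -2/3x=2 ⇒ x=2/(-2/3)=-3.0000
Confirm numerically:
  x=-2.924: |R|=0.96593 <1
  x=-2.842: |R|=0.92852 <1
  x=-2.021: |R|=0.51178 <1
  x=-3.581: |R|=1.24256 >1
  x=-3.538: |R|=1.22562 >1
Interval (-3.0000, 0).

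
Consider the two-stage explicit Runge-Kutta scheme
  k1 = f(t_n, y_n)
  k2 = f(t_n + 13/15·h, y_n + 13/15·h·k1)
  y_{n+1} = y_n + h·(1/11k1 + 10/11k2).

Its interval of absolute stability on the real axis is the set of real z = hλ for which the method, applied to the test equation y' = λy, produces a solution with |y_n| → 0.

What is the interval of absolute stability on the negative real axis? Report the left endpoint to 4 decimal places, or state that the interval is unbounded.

(-1.2692, 0).

On y'=λy, z=hλ:
  k1=λy_n ⇒ h·k1=z·y_n;  k2=λ(1+13/15z)y_n ⇒ h·k2=z(1+13/15z)y_n
  y_{n+1}/y_n = 1 + 1/11z + 10/11z(1+13/15z) = 1 + z + 26/33z²
  Hence R(z) = 1 + z + 26/33z².

Boundary: |R(x)|=1, x<0.
x=-0.75: |R|=0.6932
R=1: x+26/33x²=0 ⇒ x=−33/26=-1.2692; min R=1−1/(4·26/33)=0.6827>−1
Confirm numerically:
  x=-1.121: |R|=0.86908 <1
  x=-0.701: |R|=0.68616 <1
  x=-0.625: |R|=0.68277 <1
  x=-0.578: |R|=0.68522 <1
  x=-1.503: |R|=1.27683 >1
  x=-1.483: |R|=1.24977 >1
Interval (-1.2692, 0).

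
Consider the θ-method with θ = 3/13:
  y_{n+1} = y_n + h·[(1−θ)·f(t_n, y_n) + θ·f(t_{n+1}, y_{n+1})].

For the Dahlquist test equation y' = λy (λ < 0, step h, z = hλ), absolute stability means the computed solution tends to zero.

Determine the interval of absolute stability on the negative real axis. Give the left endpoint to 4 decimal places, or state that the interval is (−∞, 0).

z∈(-3.7143,0).

On y'=λy, z=hλ:
  y_{n+1} = y_n + z·[10/13·y_n + 3/13·y_{n+1}] ⇒ (1 − 3/13z)y_{n+1} = (1 + 10/13z)y_n
  Hence R(z) = (1 + 10/13z)/(1 − 3/13z).

Boundary: |R(x)|=1, x<0.
x=-1.43: |R|=0.0752
R=−1: 1+10/13x = −1+3/13x ⇒ -7/13x=2 ⇒ x=2/(-7/13)=-3.7143
Confirm numerically:
  x=-3.230: |R|=0.85059 <1
  x=-3.205: |R|=0.84236 <1
  x=-1.554: |R|=0.14381 <1
  x=-1.549: |R|=0.14110 <1
  x=-4.254: |R|=1.14665 >1
  x=-4.110: |R|=1.10936 >1
So |R|<1 on (-3.7143, 0).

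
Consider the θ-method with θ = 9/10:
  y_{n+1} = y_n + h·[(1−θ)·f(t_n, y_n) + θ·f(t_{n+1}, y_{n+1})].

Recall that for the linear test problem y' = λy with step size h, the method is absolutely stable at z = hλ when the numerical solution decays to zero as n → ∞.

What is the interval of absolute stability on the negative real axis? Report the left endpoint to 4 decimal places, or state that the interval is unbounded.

interval (−∞, 0).

On y'=λy, z=hλ:
  y_{n+1} = y_n + z·[1/10·y_n + 9/10·y_{n+1}] ⇒ (1 − 9/10z)y_{n+1} = (1 + 1/10z)y_n
  so R(z) = (1 + 1/10z)/(1 − 9/10z).

Find x<0 with |R(x)|<1.
x=-1.4: |R|=0.3805
x=-2: |R|=0.2857
x=-10: |R|=0.0000
x=-100: |R|=0.0989
θ=9/10≥1/2 ⇒ |1+1/10x|<|1−9/10x| ∀x<0 ⇒ unbounded interval.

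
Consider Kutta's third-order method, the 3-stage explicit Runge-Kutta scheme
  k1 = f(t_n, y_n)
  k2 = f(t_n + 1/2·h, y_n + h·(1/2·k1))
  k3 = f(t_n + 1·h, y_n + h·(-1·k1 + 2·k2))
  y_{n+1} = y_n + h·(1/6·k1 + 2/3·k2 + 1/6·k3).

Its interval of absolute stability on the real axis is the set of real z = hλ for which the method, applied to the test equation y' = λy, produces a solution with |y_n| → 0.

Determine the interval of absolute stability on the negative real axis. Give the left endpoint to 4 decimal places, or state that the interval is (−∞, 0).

On y'=λy, z=hλ:
  order 3, 3-stage ⇒ R(z)=1+z+z^2/2+z^3/6
  (e.g. R(-0.66)=0.50988, |R|=0.50988)

Find x<0 with |R(x)|<1.
x=-0.66: |R|=0.5099
|R(-2.5)|=0.9792 |R(-2.24)|=0.6044 |R(-1.72)|=0.0889
Bisect:
  x_lo=-3.2657 |R|=2.7380  x_hi=-0.2069 |R|=0.8130
  mid=-1.73633 |R|=0.10137 →hi
  mid=-2.50102 |R|=0.98082 →hi
  mid=-2.88337 |R|=1.72176 →lo
  mid=-2.69219 |R|=1.32037 →lo
  mid=-2.59661 |R|=1.14330 →lo
  mid=-2.54881 |R|=1.06029 →lo
  mid=-2.52492 |R|=1.02012 →lo
  mid=-2.51297 |R|=1.00037 →lo
  ...
  [-2.51278,-2.51259] ⇒ x*=-2.5127
Interval (-2.5127, 0).

z∈(-2.5127,0).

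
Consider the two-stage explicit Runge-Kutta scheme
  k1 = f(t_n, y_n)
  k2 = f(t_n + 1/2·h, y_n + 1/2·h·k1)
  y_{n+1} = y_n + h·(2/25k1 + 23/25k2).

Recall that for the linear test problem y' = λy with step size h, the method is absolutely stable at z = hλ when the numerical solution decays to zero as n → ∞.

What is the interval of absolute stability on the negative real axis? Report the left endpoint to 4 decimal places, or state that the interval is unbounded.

(-2.1739, 0).

With y'=λy (z=hλ):
  k1=λy_n ⇒ h·k1=z·y_n;  k2=λ(1+1/2z)y_n ⇒ h·k2=z(1+1/2z)y_n
  y_{n+1}/y_n = 1 + 2/25z + 23/25z(1+1/2z) = 1 + z + 23/50z²
  ⇒ R(z) = 1 + z + 23/50z².

Solve |R(x)|<1 on ℝ⁻.
x=-1.31: |R|=0.4794
R=1: x+23/50x²=0 ⇒ x=−50/23=-2.1739; min R=1−1/(4·23/50)=0.4565>−1
Confirm numerically:
  x=-1.950: |R|=0.79915 <1
  x=-1.495: |R|=0.53311 <1
  x=-1.479: |R|=0.52722 <1
  x=-1.084: |R|=0.45653 <1
  x=-2.727: |R|=1.69380 >1
  x=-2.347: |R|=1.18687 >1
  x=-2.247: |R|=1.07554 >1
Stable set (-2.1739, 0).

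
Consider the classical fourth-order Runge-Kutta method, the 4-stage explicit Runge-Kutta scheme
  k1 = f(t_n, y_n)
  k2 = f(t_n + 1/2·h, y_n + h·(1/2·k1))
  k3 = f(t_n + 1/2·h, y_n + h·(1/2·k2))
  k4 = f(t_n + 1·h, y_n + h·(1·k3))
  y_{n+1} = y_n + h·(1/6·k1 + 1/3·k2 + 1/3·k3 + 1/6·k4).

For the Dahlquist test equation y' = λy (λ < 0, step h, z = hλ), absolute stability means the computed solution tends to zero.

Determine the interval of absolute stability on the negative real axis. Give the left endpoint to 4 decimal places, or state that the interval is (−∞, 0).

On y'=λy, z=hλ:
  order 4, 4-stage ⇒ R(z)=1+z+z^2/2+z^3/6+z^4/24
  (e.g. R(-0.93)=0.39956, |R|=0.39956)

Solve |R(x)|<1 on ℝ⁻.
x=-0.93: |R|=0.3996
|R(-1.3)|=0.2978 |R(-1.02)|=0.3684 |R(-0.77)|=0.4650
Bisect:
  x_lo=-3.1943 |R|=1.8134  x_hi=-0.2022 |R|=0.8170
  mid=-1.69825 |R|=0.27404 →hi
  mid=-2.44629 |R|=0.59815 →hi
  mid=-2.82031 |R|=1.05409 →lo
  mid=-2.63330 |R|=0.79401 →hi
  mid=-2.72681 |R|=0.91534 →hi
  mid=-2.77356 |R|=0.98245 →hi
  mid=-2.79694 |R|=1.01770 →lo
  mid=-2.78525 |R|=0.99993 →hi
  mid=-2.79109 |R|=1.00878 →lo
  mid=-2.78817 |R|=1.00435 →lo
  ...
  [-2.78543,-2.78525] ⇒ x*=-2.7853
Interval (-2.7853, 0).

z∈(-2.7853,0).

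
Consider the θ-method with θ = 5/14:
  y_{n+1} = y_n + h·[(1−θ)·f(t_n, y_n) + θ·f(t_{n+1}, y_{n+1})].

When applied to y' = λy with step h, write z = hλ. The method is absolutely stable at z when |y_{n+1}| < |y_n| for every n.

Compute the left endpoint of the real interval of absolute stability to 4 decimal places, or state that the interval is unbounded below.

left endpoint -7.0000.

With y'=λy (z=hλ):
  y_{n+1} = y_n + z·[9/14·y_n + 5/14·y_{n+1}] ⇒ (1 − 5/14z)y_{n+1} = (1 + 9/14z)y_n
  so R(z) = (1 + 9/14z)/(1 − 5/14z).

Boundary: |R(x)|=1, x<0.
x=-1.68: |R|=0.0500
R=−1: 1+9/14x = −1+5/14x ⇒ -2/7x=2 ⇒ x=2/(-2/7)=-7.0000
Confirm numerically:
  x=-5.873: |R|=0.89605 <1
  x=-5.492: |R|=0.85451 <1
  x=-3.567: |R|=0.56865 <1
  x=-3.174: |R|=0.48765 <1
  x=-7.532: |R|=1.04119 >1
  x=-7.229: |R|=1.01827 >1
So |R|<1 on (-7.0000, 0).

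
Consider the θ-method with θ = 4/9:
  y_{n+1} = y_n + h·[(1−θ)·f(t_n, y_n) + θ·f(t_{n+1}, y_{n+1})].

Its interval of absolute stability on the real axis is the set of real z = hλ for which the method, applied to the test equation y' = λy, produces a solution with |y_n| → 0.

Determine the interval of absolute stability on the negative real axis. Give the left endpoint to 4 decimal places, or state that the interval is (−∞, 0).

(-18.0000, 0).

On y'=λy, z=hλ:
  y_{n+1} = y_n + z·[5/9·y_n + 4/9·y_{n+1}] ⇒ (1 − 4/9z)y_{n+1} = (1 + 5/9z)y_n
  R(z) = (1 + 5/9z)/(1 − 4/9z).

Need |R(x)|<1, x<0.
x=-0.33: |R|=0.7122
R=−1: 1+5/9x = −1+4/9x ⇒ -1/9x=2 ⇒ x=2/(-1/9)=-18.0000
Confirm numerically:
  x=-10.861: |R|=0.86387 <1
  x=-10.230: |R|=0.84435 <1
  x=-9.783: |R|=0.82928 <1
  x=-7.880: |R|=0.75025 <1
  x=-18.365: |R|=1.00443 >1
  x=-18.267: |R|=1.00325 >1
  x=-18.142: |R|=1.00174 >1
So |R|<1 on (-18.0000, 0).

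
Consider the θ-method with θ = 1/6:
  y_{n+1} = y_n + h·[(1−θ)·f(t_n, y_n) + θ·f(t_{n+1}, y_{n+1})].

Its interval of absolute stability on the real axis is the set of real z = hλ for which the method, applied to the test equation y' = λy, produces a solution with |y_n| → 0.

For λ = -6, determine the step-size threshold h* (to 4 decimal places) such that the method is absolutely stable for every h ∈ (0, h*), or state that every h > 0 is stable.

(-3.0000,0); λ=-6 ⇒ h* = (3)/6 = 0.5000.

With y'=λy (z=hλ):
  y_{n+1} = y_n + z·[5/6·y_n + 1/6·y_{n+1}] ⇒ (1 − 1/6z)y_{n+1} = (1 + 5/6z)y_n
  so R(z) = (1 + 5/6z)/(1 − 1/6z).

Find x<0 with |R(x)|<1.
x=-0.72: |R|=0.3571
R=−1: 1+5/6x = −1+1/6x ⇒ -2/3x=2 ⇒ x=2/(-2/3)=-3.0000
Confirm numerically:
  x=-2.492: |R|=0.76072 <1
  x=-2.323: |R|=0.67464 <1
  x=-2.262: |R|=0.64270 <1
  x=-1.282: |R|=0.05630 <1
  x=-3.504: |R|=1.21212 >1
  x=-3.457: |R|=1.19330 >1
  x=-3.386: |R|=1.16450 >1
Stable set (-3.0000, 0).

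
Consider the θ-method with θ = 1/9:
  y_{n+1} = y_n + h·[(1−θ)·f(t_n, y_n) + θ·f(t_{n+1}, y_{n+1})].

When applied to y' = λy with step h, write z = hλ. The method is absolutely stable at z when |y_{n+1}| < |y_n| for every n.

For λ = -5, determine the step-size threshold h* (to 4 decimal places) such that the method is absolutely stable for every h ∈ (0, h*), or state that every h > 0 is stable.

(-2.5714,0); λ=-5 ⇒ h* = (18/7)/5 = 0.5143.

With y'=λy (z=hλ):
  y_{n+1} = y_n + z·[8/9·y_n + 1/9·y_{n+1}] ⇒ (1 − 1/9z)y_{n+1} = (1 + 8/9z)y_n
  R(z) = (1 + 8/9z)/(1 − 1/9z).

Need |R(x)|<1, x<0.
x=-0.99: |R|=0.1081
R=−1: 1+8/9x = −1+1/9x ⇒ -7/9x=2 ⇒ x=2/(-7/9)=-2.5714
Confirm numerically:
  x=-2.407: |R|=0.89910 <1
  x=-1.962: |R|=0.61084 <1
  x=-1.896: |R|=0.56608 <1
  x=-1.461: |R|=0.25695 <1
  x=-3.079: |R|=1.29415 >1
  x=-2.994: |R|=1.24662 >1
Stable set (-2.5714, 0).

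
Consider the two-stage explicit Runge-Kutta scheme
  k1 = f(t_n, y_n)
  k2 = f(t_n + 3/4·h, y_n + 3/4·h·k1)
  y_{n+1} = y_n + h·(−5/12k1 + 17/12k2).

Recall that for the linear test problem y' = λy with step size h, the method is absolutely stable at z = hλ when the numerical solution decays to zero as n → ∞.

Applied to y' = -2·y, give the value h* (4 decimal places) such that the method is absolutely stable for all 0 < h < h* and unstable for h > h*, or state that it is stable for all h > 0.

(-0.9412,0); λ=-2 ⇒ h* = (16/17)/2 = 0.4706.

Test eqn y'=λy, z=hλ:
  k1=λy_n ⇒ h·k1=z·y_n;  k2=λ(1+3/4z)y_n ⇒ h·k2=z(1+3/4z)y_n
  y_{n+1}/y_n = 1 − 5/12z + 17/12z(1+3/4z) = 1 + z + 17/16z²
  R(z) = 1 + z + 17/16z².

Find x<0 with |R(x)|<1.
x=-0.49: |R|=0.7651
R=1: x+17/16x²=0 ⇒ x=−16/17=-0.9412; min R=1−1/(4·17/16)=0.7647>−1
Confirm numerically:
  x=-0.825: |R|=0.89816 <1
  x=-0.641: |R|=0.79556 <1
  x=-0.432: |R|=0.76629 <1
  x=-1.521: |R|=1.93703 >1
  x=-1.345: |R|=1.57709 >1
  x=-1.049: |R|=1.12018 >1
Stable set (-0.9412, 0).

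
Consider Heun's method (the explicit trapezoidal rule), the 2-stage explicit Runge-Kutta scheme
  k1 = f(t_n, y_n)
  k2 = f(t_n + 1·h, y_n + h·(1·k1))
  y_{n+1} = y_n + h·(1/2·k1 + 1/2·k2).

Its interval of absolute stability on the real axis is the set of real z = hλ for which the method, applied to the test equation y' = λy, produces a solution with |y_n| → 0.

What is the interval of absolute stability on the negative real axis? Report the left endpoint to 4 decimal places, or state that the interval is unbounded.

(-2.0000, 0).

Test eqn y'=λy, z=hλ:
  order 2, 2-stage ⇒ R(z)=1+z+z^2/2
  (e.g. R(-1.61)=0.68605, |R|=0.68605)

Solve |R(x)|<1 on ℝ⁻.
x=-1.61: |R|=0.6861
|R(-2.36)|=1.4248 |R(-1.05)|=0.5012 |R(-0.81)|=0.5181
Bisect:
  x_lo=-2.5102 |R|=1.6403  x_hi=-0.1860 |R|=0.8313
  mid=-1.34812 |R|=0.56059 →hi
  mid=-1.92916 |R|=0.93167 →hi
  mid=-2.21968 |R|=1.24381 →lo
  mid=-2.07442 |R|=1.07719 →lo
  mid=-2.00179 |R|=1.00179 →lo
  mid=-1.96547 |R|=0.96607 →hi
  mid=-1.98363 |R|=0.98376 →hi
  mid=-1.99271 |R|=0.99274 →hi
  mid=-1.99725 |R|=0.99725 →hi
  mid=-1.99952 |R|=0.99952 →hi
  ...
  [-2.00009,-1.99994] ⇒ x*=-2.0000
So |R|<1 on (-2.0000, 0).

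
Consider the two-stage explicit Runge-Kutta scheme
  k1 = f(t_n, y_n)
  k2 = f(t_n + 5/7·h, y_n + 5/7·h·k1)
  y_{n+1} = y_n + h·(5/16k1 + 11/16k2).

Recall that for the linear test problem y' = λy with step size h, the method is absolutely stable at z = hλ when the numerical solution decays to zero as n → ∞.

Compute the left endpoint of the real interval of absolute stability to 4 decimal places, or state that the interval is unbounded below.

Set f=λy, z=hλ:
  k1=λy_n ⇒ h·k1=z·y_n;  k2=λ(1+5/7z)y_n ⇒ h·k2=z(1+5/7z)y_n
  y_{n+1}/y_n = 1 + 5/16z + 11/16z(1+5/7z) = 1 + z + 55/112z²
  R(z) = 1 + z + 55/112z².

Need |R(x)|<1, x<0.
x=-1.4: |R|=0.5625
R=1: x+55/112x²=0 ⇒ x=−112/55=-2.0364; min R=1−1/(4·55/112)=0.4909>−1
Confirm numerically:
  x=-1.925: |R|=0.89473 <1
  x=-1.571: |R|=0.64098 <1
  x=-1.511: |R|=0.61018 <1
  x=-2.489: |R|=1.55325 >1
  x=-2.416: |R|=1.45041 >1
Stable set (-2.0364, 0).

z* = -2.0364.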